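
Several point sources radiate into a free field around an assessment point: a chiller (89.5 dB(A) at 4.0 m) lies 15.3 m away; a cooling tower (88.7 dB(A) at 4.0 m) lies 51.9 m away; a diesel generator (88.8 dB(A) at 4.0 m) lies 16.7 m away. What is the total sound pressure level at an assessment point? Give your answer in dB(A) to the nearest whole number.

80 dB(A)

First find each source's level at the receiver (point-source: −20·log₁₀(r/r_ref)), then combine on an intensity basis.
chiller: 89.5 − 20·log₁₀(15.3/4.0) = 89.5 − 11.65 = 77.85 dB(A).
cooling tower: 88.7 − 20·log₁₀(51.9/4.0) = 88.7 − 22.26 = 66.44 dB(A).
diesel generator: 88.8 − 20·log₁₀(16.7/4.0) = 88.8 − 12.41 = 76.39 dB(A).
Σ 10^(L/10) = 1.088e+08 → L_total = 10·log₁₀(1.088e+08) = 80.37 dB(A).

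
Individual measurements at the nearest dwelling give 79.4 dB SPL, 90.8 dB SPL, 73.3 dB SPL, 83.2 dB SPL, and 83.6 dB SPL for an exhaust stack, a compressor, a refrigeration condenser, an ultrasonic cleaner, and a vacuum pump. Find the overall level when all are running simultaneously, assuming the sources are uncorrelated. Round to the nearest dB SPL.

92 dB SPL

Incoherent sources combine by intensity addition: L_total = 10·log₁₀(Σ 10^(L_i/10)).
Σ 10^(L/10) = 10^(79.4/10) + 10^(90.8/10) + 10^(73.3/10) + 10^(83.2/10) + 10^(83.6/10) = 1.749e+09.
L_total = 10·log₁₀(1.749e+09) = 92.43 dB SPL.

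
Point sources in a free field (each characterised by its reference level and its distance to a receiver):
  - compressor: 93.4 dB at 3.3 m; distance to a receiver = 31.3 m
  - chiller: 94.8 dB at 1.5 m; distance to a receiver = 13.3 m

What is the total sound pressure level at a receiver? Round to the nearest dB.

Propagate each source to the receiver with L = L_ref − 20·log₁₀(r/r_ref), then add intensities.
compressor: 93.4 − 20·log₁₀(31.3/3.3) = 93.4 − 19.54 = 73.86 dB.
chiller: 94.8 − 20·log₁₀(13.3/1.5) = 94.8 − 18.96 = 75.84 dB.
Σ 10^(L/10) = 6.273e+07 → L_total = 10·log₁₀(6.273e+07) = 77.97 dB.

78 dB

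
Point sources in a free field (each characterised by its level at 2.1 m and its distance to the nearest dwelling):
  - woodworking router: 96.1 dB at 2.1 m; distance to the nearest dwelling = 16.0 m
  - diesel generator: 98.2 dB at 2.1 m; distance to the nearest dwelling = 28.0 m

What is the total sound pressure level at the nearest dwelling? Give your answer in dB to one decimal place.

Propagate each source to the receiver with L = L_ref − 20·log₁₀(r/r_ref), then add intensities.
woodworking router: 96.1 − 20·log₁₀(16.0/2.1) = 96.1 − 17.64 = 78.46 dB.
diesel generator: 98.2 − 20·log₁₀(28.0/2.1) = 98.2 − 22.50 = 75.70 dB.
Σ 10^(L/10) = 1.073e+08 → L_total = 10·log₁₀(1.073e+08) = 80.31 dB.

80.3 dB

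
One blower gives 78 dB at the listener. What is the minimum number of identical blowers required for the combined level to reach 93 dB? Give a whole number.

N identical sources give L₁ + 10·log₁₀ N, so require 10·log₁₀ N ≥ 93 − 78 = 15.0 dB.
N ≥ 10^(15.0/10) = 31.623, so N = 32.

32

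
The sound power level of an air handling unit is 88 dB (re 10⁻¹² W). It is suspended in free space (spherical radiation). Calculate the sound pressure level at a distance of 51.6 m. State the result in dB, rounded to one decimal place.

L_p = L_w − 10·log₁₀(4π·r²) with r = 51.6 m.
4π·r² = 3.346e+04 m², 10·log₁₀ of that is 45.245 dB.
L_p = 88 − 45.245 = 42.75 dB.

42.8 dB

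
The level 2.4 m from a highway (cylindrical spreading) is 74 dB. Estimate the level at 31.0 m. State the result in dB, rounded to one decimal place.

62.9 dB

Line-source attenuation: ΔL = 10·log₁₀(r₂/r₁) = 10·log₁₀(31.0/2.4) = 11.112 dB.
L₂ = 74 − 10·log₁₀(31.0/2.4) = 74 − 11.112 = 62.89 dB.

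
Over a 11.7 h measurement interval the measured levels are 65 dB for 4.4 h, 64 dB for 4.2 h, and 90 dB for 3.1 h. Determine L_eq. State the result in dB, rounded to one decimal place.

84.3 dB

L_eq = 10·log₁₀[(1/T)·Σ tᵢ·10^(Lᵢ/10)] with T = 11.7 h.
Σ tᵢ·10^(Lᵢ/10) = 4.4·10^(65/10) + 4.2·10^(64/10) + 3.1·10^(90/10) = 3.124e+09.
L_eq = 10·log₁₀(3.124e+09/11.7) = 84.27 dB.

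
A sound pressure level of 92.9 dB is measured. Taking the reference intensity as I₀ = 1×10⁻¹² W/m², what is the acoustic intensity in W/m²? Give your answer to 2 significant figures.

I = I₀·10^(L/10) = 10⁻¹² × 10^(92.9/10) = 10^(-2.710).

0.0019 W/m²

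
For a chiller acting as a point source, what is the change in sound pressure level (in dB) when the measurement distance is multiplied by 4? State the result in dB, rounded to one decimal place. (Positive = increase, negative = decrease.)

-12.0 dB

With spherical spreading the level changes by −20·log₁₀(r₂/r₁).
ΔL = −20·log₁₀(4) = -12.04 dB.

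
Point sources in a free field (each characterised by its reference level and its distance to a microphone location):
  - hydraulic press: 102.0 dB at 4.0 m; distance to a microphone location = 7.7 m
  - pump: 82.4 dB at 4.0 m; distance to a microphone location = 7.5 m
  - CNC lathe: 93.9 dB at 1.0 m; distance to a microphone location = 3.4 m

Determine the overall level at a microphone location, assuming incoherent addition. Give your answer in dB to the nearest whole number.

97 dB

Propagate each source to the receiver with L = L_ref − 20·log₁₀(r/r_ref), then add intensities.
hydraulic press: 102.0 − 20·log₁₀(7.7/4.0) = 102.0 − 5.69 = 96.31 dB.
pump: 82.4 − 20·log₁₀(7.5/4.0) = 82.4 − 5.46 = 76.94 dB.
CNC lathe: 93.9 − 20·log₁₀(3.4/1.0) = 93.9 − 10.63 = 83.27 dB.
Σ 10^(L/10) = 4.539e+09 → L_total = 10·log₁₀(4.539e+09) = 96.57 dB.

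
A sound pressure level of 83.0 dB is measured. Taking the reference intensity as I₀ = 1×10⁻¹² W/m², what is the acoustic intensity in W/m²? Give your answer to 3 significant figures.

I = I₀·10^(L/10) = 10⁻¹² × 10^(83.0/10) = 10^(-3.700).

0.000200 W/m²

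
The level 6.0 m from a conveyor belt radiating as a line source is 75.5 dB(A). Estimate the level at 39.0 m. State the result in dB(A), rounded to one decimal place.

Line-source attenuation: ΔL = 10·log₁₀(r₂/r₁) = 10·log₁₀(39.0/6.0) = 8.129 dB.
L₂ = 75.5 − 10·log₁₀(39.0/6.0) = 75.5 − 8.129 = 67.37 dB(A).

67.4 dB(A)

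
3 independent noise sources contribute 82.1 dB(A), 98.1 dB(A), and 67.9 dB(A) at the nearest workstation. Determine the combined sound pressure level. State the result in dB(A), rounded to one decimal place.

For uncorrelated sources the intensities add, so convert each level to linear form, sum, and take 10·log₁₀ of the total.
Σ 10^(L/10) = 10^(82.1/10) + 10^(98.1/10) + 10^(67.9/10) = 6.625e+09.
L_total = 10·log₁₀(6.625e+09) = 98.21 dB(A).

98.2 dB(A)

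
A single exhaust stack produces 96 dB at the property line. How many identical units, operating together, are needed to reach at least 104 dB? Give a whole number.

7

N identical sources give L₁ + 10·log₁₀ N, so require 10·log₁₀ N ≥ 104 − 96 = 8.0 dB.
N ≥ 10^(8.0/10) = 6.310, so N = 7.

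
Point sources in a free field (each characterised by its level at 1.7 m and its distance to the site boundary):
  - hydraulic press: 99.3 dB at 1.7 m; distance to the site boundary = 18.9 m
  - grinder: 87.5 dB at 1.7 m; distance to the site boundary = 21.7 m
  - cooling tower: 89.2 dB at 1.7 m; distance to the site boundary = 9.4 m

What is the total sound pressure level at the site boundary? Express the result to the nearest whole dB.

Apply inverse-square spreading to bring every level to the receiver, then sum 10^(L/10).
hydraulic press: 99.3 − 20·log₁₀(18.9/1.7) = 99.3 − 20.92 = 78.38 dB.
grinder: 87.5 − 20·log₁₀(21.7/1.7) = 87.5 − 22.12 = 65.38 dB.
cooling tower: 89.2 − 20·log₁₀(9.4/1.7) = 89.2 − 14.85 = 74.35 dB.
Σ 10^(L/10) = 9.952e+07 → L_total = 10·log₁₀(9.952e+07) = 79.98 dB.

80 dB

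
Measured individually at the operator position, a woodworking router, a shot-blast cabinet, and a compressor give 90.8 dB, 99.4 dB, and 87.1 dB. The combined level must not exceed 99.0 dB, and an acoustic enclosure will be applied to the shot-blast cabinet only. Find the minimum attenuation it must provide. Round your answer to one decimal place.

1.5 dB

Everything except the shot-blast cabinet sums to 10^(90.8/10) + 10^(87.1/10) = 1.715e+09 in linear terms, 92.34 dB.
To meet 99.0 dB overall, the treated shot-blast cabinet may contribute at most 10^(99.0/10) − 1.715e+09 = 6.228e+09, i.e. 97.94 dB.
Required insertion loss = 99.4 − 97.94 = 1.46 dB.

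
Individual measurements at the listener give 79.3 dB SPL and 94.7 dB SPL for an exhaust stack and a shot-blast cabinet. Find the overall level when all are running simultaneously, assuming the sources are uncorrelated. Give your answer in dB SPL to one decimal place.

Incoherent sources combine by intensity addition: L_total = 10·log₁₀(Σ 10^(L_i/10)).
Σ 10^(L/10) = 10^(79.3/10) + 10^(94.7/10) = 3.036e+09.
L_total = 10·log₁₀(3.036e+09) = 94.82 dB SPL.

94.8 dB SPL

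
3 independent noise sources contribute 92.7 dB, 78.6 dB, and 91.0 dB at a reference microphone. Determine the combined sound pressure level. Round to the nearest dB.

95 dB

For uncorrelated sources the intensities add, so convert each level to linear form, sum, and take 10·log₁₀ of the total.
Σ 10^(L/10) = 10^(92.7/10) + 10^(78.6/10) + 10^(91.0/10) = 3.193e+09.
L_total = 10·log₁₀(3.193e+09) = 95.04 dB.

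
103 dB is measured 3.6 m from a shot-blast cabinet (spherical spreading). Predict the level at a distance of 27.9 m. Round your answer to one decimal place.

Spherical spreading from a point source gives a 20·log₁₀(r₂/r₁) drop.
L₂ = 103 − 20·log₁₀(27.9/3.6) = 103 − 17.786 = 85.21 dB.

85.2 dB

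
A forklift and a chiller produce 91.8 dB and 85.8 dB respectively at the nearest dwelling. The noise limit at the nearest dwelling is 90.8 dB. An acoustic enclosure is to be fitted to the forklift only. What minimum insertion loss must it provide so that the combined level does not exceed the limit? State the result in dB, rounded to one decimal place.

Everything except the forklift sums to 10^(85.8/10) = 3.802e+08 in linear terms, 85.80 dB.
To meet 90.8 dB overall, the treated forklift may contribute at most 10^(90.8/10) − 3.802e+08 = 8.221e+08, i.e. 89.15 dB.
Required insertion loss = 91.8 − 89.15 = 2.65 dB.

2.7 dB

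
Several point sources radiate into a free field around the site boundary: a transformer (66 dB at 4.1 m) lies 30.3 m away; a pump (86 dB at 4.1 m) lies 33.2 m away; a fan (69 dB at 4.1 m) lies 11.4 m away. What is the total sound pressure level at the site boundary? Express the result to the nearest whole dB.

Propagate each source to the receiver with L = L_ref − 20·log₁₀(r/r_ref), then add intensities.
transformer: 66 − 20·log₁₀(30.3/4.1) = 66 − 17.37 = 48.63 dB.
pump: 86 − 20·log₁₀(33.2/4.1) = 86 − 18.17 = 67.83 dB.
fan: 69 − 20·log₁₀(11.4/4.1) = 69 − 8.88 = 60.12 dB.
Σ 10^(L/10) = 7.172e+06 → L_total = 10·log₁₀(7.172e+06) = 68.56 dB.

69 dB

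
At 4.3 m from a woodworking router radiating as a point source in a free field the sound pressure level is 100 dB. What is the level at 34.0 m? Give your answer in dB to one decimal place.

Spherical spreading from a point source gives a 20·log₁₀(r₂/r₁) drop.
L₂ = 100 − 20·log₁₀(34.0/4.3) = 100 − 17.960 = 82.04 dB.

82.0 dB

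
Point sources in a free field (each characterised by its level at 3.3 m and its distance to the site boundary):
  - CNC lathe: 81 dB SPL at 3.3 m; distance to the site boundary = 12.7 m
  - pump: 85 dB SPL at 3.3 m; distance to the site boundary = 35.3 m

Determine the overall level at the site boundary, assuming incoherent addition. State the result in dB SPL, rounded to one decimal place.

70.5 dB SPL

Apply inverse-square spreading to bring every level to the receiver, then sum 10^(L/10).
CNC lathe: 81 − 20·log₁₀(12.7/3.3) = 81 − 11.71 = 69.29 dB SPL.
pump: 85 − 20·log₁₀(35.3/3.3) = 85 − 20.59 = 64.41 dB SPL.
Σ 10^(L/10) = 1.126e+07 → L_total = 10·log₁₀(1.126e+07) = 70.52 dB SPL.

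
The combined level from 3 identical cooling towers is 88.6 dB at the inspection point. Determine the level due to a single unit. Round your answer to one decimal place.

Dividing the total intensity by 3 lowers the level by 10·log₁₀ 3 = 4.771 dB: L₁ = 88.6 − 4.771.

83.8 dB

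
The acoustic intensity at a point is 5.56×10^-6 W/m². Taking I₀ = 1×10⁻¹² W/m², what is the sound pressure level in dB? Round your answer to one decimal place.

67.5 dB

Dividing by I₀ shifts the exponent by 12: I/I₀ = 5.56×10^6.
L = 10·(0.7451 + 6) = 67.45 dB.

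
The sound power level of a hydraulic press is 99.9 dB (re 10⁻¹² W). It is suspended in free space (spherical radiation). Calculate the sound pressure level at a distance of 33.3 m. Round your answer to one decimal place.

58.5 dB

Free-field spherical radiation: L_p = L_w − 10·log₁₀(4π·r²), r = 33.3 m.
4π·r² = 1.393e+04 m², 10·log₁₀ of that is 41.441 dB.
L_p = 99.9 − 41.441 = 58.46 dB.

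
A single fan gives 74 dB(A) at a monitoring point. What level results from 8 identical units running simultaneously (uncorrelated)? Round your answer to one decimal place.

83.0 dB(A)

N identical incoherent sources raise the level by 10·log₁₀ N.
L_total = 74 + 10·log₁₀(8) = 74 + 9.031 = 83.03 dB(A).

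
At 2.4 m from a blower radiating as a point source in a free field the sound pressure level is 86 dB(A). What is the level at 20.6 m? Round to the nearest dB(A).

Spherical spreading from a point source gives a 20·log₁₀(r₂/r₁) drop.
L₂ = 86 − 20·log₁₀(20.6/2.4) = 86 − 18.673 = 67.33 dB(A).

67 dB(A)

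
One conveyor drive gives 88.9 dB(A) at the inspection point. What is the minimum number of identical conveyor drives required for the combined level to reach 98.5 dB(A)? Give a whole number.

N identical sources give L₁ + 10·log₁₀ N, so require 10·log₁₀ N ≥ 98.5 − 88.9 = 9.6 dB.
N ≥ 10^(9.6/10) = 9.120, so N = 10.

10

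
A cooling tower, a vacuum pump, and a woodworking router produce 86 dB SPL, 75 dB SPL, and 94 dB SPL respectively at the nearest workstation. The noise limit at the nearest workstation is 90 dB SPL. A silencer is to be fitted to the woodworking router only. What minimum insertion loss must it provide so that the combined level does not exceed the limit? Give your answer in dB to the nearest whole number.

6 dB

Fixed contribution from the other sources: Σ 10^(L/10) = 10^(86/10) + 10^(75/10) = 4.297e+08 (86.33 dB SPL).
The limit corresponds to 10^(90/10) = 1.000e+09; subtracting the fixed part leaves 5.703e+08 for the woodworking router, i.e. 87.56 dB SPL.
Required insertion loss = 94 − 87.56 = 6.44 dB.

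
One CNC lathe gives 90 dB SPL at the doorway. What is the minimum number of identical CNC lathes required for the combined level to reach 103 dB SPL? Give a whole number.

N identical sources give L₁ + 10·log₁₀ N, so require 10·log₁₀ N ≥ 103 − 90 = 13.0 dB.
N ≥ 10^(13.0/10) = 19.953, so N = 20.

20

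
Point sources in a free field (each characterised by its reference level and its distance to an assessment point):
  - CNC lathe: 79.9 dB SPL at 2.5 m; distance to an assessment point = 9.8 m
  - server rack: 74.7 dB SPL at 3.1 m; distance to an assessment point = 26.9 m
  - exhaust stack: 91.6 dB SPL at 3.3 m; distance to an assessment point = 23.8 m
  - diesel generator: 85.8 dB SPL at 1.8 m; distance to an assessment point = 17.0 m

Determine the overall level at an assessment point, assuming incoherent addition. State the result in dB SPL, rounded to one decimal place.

75.9 dB SPL

Propagate each source to the receiver with L = L_ref − 20·log₁₀(r/r_ref), then add intensities.
CNC lathe: 79.9 − 20·log₁₀(9.8/2.5) = 79.9 − 11.87 = 68.03 dB SPL.
server rack: 74.7 − 20·log₁₀(26.9/3.1) = 74.7 − 18.77 = 55.93 dB SPL.
exhaust stack: 91.6 − 20·log₁₀(23.8/3.3) = 91.6 − 17.16 = 74.44 dB SPL.
diesel generator: 85.8 − 20·log₁₀(17.0/1.8) = 85.8 − 19.50 = 66.30 dB SPL.
Σ 10^(L/10) = 3.880e+07 → L_total = 10·log₁₀(3.880e+07) = 75.89 dB SPL.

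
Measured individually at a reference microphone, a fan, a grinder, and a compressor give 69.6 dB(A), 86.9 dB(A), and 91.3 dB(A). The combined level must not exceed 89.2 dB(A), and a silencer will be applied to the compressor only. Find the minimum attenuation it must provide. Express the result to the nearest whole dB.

6 dB

The untreated sources together contribute 10^(69.6/10) + 10^(86.9/10) = 4.989e+08, i.e. 86.98 dB(A).
The limit corresponds to 10^(89.2/10) = 8.318e+08; subtracting the fixed part leaves 3.329e+08 for the compressor, i.e. 85.22 dB(A).
Required insertion loss = 91.3 − 85.22 = 6.08 dB.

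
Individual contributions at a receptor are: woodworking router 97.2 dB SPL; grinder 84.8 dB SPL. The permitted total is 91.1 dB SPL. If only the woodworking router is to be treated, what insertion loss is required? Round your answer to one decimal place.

7.3 dB

The untreated sources together contribute 10^(84.8/10) = 3.020e+08, i.e. 84.80 dB SPL.
To meet 91.1 dB SPL overall, the treated woodworking router may contribute at most 10^(91.1/10) − 3.020e+08 = 9.863e+08, i.e. 89.94 dB SPL.
So the woodworking router must be reduced from 97.2 to 89.94 dB SPL: IL = 7.26 dB.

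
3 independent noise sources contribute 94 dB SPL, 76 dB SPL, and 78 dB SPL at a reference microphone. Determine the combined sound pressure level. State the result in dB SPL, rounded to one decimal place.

For uncorrelated sources the intensities add, so convert each level to linear form, sum, and take 10·log₁₀ of the total.
Σ 10^(L/10) = 10^(94/10) + 10^(76/10) + 10^(78/10) = 2.615e+09.
L_total = 10·log₁₀(2.615e+09) = 94.17 dB SPL.

94.2 dB SPL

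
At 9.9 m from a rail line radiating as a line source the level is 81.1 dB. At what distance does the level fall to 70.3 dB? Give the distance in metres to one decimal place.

119.0 m

The 10.8 dB drop corresponds to a distance ratio of 10^(10.8/10) for a line source.
r₂ = 9.9·10^((81.1−70.3)/10) = 9.9·10^(10.8/10) = 119.02 m.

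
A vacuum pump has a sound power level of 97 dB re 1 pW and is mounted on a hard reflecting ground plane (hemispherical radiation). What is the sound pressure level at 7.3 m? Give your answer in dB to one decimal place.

71.8 dB

Free-field hemispherical radiation: L_p = L_w − 10·log₁₀(2π·r²), r = 7.3 m.
2π·r² = 334.8 m², 10·log₁₀ of that is 25.248 dB.
L_p = 97 − 25.248 = 71.75 dB.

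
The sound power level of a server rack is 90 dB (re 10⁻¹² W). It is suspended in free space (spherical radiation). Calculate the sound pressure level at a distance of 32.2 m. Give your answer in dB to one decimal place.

48.9 dB

L_p = L_w − 10·log₁₀(4π·r²) with r = 32.2 m.
4π·r² = 1.303e+04 m², 10·log₁₀ of that is 41.149 dB.
L_p = 90 − 41.149 = 48.85 dB.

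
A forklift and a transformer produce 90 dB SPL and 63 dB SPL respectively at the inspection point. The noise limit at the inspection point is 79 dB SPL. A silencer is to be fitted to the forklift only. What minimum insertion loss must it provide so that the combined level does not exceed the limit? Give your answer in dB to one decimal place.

Fixed contribution from the other source: Σ 10^(L/10) = 10^(63/10) = 1.995e+06 (63.00 dB SPL).
To meet 79 dB SPL overall, the treated forklift may contribute at most 10^(79/10) − 1.995e+06 = 7.744e+07, i.e. 78.89 dB SPL.
Required insertion loss = 90 − 78.89 = 11.11 dB.

11.1 dB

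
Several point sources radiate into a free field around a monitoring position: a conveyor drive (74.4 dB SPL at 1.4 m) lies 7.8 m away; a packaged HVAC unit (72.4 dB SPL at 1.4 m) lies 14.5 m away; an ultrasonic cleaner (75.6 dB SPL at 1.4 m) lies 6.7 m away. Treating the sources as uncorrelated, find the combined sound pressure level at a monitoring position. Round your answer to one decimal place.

64.2 dB SPL

Propagate each source to the receiver with L = L_ref − 20·log₁₀(r/r_ref), then add intensities.
conveyor drive: 74.4 − 20·log₁₀(7.8/1.4) = 74.4 − 14.92 = 59.48 dB SPL.
packaged HVAC unit: 72.4 − 20·log₁₀(14.5/1.4) = 72.4 − 20.30 = 52.10 dB SPL.
ultrasonic cleaner: 75.6 − 20·log₁₀(6.7/1.4) = 75.6 − 13.60 = 62.00 dB SPL.
Σ 10^(L/10) = 2.635e+06 → L_total = 10·log₁₀(2.635e+06) = 64.21 dB SPL.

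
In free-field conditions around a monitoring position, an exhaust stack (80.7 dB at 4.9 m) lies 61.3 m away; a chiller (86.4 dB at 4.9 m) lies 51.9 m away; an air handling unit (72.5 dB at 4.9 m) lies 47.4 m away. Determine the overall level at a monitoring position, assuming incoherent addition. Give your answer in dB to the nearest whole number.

67 dB

Propagate each source to the receiver with L = L_ref − 20·log₁₀(r/r_ref), then add intensities.
exhaust stack: 80.7 − 20·log₁₀(61.3/4.9) = 80.7 − 21.95 = 58.75 dB.
chiller: 86.4 − 20·log₁₀(51.9/4.9) = 86.4 − 20.50 = 65.90 dB.
air handling unit: 72.5 − 20·log₁₀(47.4/4.9) = 72.5 − 19.71 = 52.79 dB.
Σ 10^(L/10) = 4.832e+06 → L_total = 10·log₁₀(4.832e+06) = 66.84 dB.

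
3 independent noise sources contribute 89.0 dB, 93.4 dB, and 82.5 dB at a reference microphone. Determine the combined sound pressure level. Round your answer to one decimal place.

95.0 dB

Incoherent sources combine by intensity addition: L_total = 10·log₁₀(Σ 10^(L_i/10)).
Σ 10^(L/10) = 10^(89.0/10) + 10^(93.4/10) + 10^(82.5/10) = 3.160e+09.
L_total = 10·log₁₀(3.160e+09) = 95.00 dB.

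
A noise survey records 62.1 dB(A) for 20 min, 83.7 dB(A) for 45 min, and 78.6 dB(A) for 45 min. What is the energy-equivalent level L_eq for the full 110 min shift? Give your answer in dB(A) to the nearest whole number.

81 dB(A)

Weight each interval's intensity by its duration and average over T = 110 min:
Σ tᵢ·10^(Lᵢ/10) = 20·10^(62.1/10) + 45·10^(83.7/10) + 45·10^(78.6/10) = 1.384e+10.
L_eq = 10·log₁₀(1.384e+10/110) = 81.00 dB(A).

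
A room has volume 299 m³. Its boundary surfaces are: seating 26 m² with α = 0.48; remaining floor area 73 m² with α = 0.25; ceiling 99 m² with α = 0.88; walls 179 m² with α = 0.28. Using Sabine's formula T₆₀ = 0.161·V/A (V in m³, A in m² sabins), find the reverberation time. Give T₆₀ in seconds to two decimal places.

Total absorption A = 26·0.48 + 73·0.25 + 99·0.88 + 179·0.28 = 167.97 m² sabins.
T₆₀ = 0.161 × 299 / 167.97 = 0.287 s.

0.29 s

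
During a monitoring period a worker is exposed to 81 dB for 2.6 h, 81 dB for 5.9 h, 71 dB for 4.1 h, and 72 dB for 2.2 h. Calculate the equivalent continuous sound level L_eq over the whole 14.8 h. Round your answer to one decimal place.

The energy average is taken in the linear domain: L_eq = 10·log₁₀[(Σ tᵢ·10^(Lᵢ/10))/T], T = 14.8 h.
Σ tᵢ·10^(Lᵢ/10) = 2.6·10^(81/10) + 5.9·10^(81/10) + 4.1·10^(71/10) + 2.2·10^(72/10) = 1.157e+09.
L_eq = 10·log₁₀(1.157e+09/14.8) = 78.93 dB.

78.9 dB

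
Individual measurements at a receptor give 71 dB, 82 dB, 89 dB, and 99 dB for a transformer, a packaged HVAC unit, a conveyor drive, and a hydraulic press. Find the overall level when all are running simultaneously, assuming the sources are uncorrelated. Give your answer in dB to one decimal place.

99.5 dB

Incoherent sources combine by intensity addition: L_total = 10·log₁₀(Σ 10^(L_i/10)).
Σ 10^(L/10) = 10^(71/10) + 10^(82/10) + 10^(89/10) + 10^(99/10) = 8.909e+09.
L_total = 10·log₁₀(8.909e+09) = 99.50 dB.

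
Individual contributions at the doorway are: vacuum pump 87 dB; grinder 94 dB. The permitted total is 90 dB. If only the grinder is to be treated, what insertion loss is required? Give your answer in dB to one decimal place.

Everything except the grinder sums to 10^(87/10) = 5.012e+08 in linear terms, 87.00 dB.
To meet 90 dB overall, the treated grinder may contribute at most 10^(90/10) − 5.012e+08 = 4.988e+08, i.e. 86.98 dB.
So the grinder must be reduced from 94 to 86.98 dB: IL = 7.02 dB.

7.0 dB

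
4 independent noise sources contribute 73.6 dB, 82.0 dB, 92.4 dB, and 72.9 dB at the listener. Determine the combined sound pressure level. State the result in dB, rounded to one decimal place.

Incoherent sources combine by intensity addition: L_total = 10·log₁₀(Σ 10^(L_i/10)).
Σ 10^(L/10) = 10^(73.6/10) + 10^(82.0/10) + 10^(92.4/10) + 10^(72.9/10) = 1.939e+09.
L_total = 10·log₁₀(1.939e+09) = 92.88 dB.

92.9 dB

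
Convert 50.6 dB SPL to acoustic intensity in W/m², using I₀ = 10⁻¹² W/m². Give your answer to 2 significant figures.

I = I₀·10^(L/10) = 10⁻¹² × 10^(50.6/10) = 10^(-6.940).

1.1e-07 W/m²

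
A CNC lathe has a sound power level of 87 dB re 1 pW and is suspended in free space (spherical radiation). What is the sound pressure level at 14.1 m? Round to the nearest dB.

L_p = L_w − 10·log₁₀(4π·r²) with r = 14.1 m.
4π·r² = 2498 m², 10·log₁₀ of that is 33.976 dB.
L_p = 87 − 33.976 = 53.02 dB.

53 dB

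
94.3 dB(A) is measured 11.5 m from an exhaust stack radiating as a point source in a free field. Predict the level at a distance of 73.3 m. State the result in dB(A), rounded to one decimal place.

Point-source attenuation: ΔL = 20·log₁₀(r₂/r₁) = 20·log₁₀(73.3/11.5) = 16.088 dB.
L₂ = 94.3 − 20·log₁₀(73.3/11.5) = 94.3 − 16.088 = 78.21 dB(A).

78.2 dB(A)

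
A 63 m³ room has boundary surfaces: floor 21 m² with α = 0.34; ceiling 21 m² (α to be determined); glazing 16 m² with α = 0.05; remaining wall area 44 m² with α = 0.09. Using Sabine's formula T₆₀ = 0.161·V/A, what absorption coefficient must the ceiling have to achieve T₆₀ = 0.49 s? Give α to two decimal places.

0.42

Required total absorption A = 0.161·63/0.49 = 20.70 m².
Absorption from the other surfaces = 21·0.34 + 16·0.05 + 44·0.09 = 11.90 m², so the ceiling must supply 8.80 m² over 21 m².
α = 8.80/21 = 0.419.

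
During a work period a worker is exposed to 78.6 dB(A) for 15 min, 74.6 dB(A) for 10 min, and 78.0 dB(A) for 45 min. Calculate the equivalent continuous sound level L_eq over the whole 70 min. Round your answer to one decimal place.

L_eq = 10·log₁₀[(1/T)·Σ tᵢ·10^(Lᵢ/10)] with T = 70 min.
Σ tᵢ·10^(Lᵢ/10) = 15·10^(78.6/10) + 10·10^(74.6/10) + 45·10^(78.0/10) = 4.214e+09.
L_eq = 10·log₁₀(4.214e+09/70) = 77.80 dB(A).

77.8 dB(A)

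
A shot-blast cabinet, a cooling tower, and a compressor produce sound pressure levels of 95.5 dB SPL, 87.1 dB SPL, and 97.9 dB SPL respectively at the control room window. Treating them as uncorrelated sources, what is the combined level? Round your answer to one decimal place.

100.1 dB SPL

Incoherent sources combine by intensity addition: L_total = 10·log₁₀(Σ 10^(L_i/10)).
Σ 10^(L/10) = 10^(95.5/10) + 10^(87.1/10) + 10^(97.9/10) = 1.023e+10.
L_total = 10·log₁₀(1.023e+10) = 100.10 dB SPL.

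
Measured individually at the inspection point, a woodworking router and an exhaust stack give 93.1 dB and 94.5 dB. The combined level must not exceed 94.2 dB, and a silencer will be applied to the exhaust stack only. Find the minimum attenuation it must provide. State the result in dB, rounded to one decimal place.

Fixed contribution from the other source: Σ 10^(L/10) = 10^(93.1/10) = 2.042e+09 (93.10 dB).
To meet 94.2 dB overall, the treated exhaust stack may contribute at most 10^(94.2/10) − 2.042e+09 = 5.885e+08, i.e. 87.70 dB.
So the exhaust stack must be reduced from 94.5 to 87.70 dB: IL = 6.80 dB.

6.8 dB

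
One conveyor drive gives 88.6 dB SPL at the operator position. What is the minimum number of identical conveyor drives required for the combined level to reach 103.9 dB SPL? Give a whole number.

34

The shortfall is 103.9 − 88.6 = 15.3 dB, and N units add 10·log₁₀ N, so need 10·log₁₀ N ≥ 15.3.
N ≥ 10^(15.3/10) = 33.884, so N = 34.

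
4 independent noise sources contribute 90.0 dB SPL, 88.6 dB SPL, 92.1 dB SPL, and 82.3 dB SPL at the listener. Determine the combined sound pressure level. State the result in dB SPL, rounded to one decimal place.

Incoherent sources combine by intensity addition: L_total = 10·log₁₀(Σ 10^(L_i/10)).
Σ 10^(L/10) = 10^(90.0/10) + 10^(88.6/10) + 10^(92.1/10) + 10^(82.3/10) = 3.516e+09.
L_total = 10·log₁₀(3.516e+09) = 95.46 dB SPL.

95.5 dB SPL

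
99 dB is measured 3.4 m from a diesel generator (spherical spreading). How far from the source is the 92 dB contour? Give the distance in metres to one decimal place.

7.6 m

For a point source L₁ − L₂ = 20·log₁₀(r₂/r₁), so r₂ = r₁·10^((L₁−L₂)/20).
r₂ = 3.4·10^((99−92)/20) = 3.4·10^(7.0/20) = 7.61 m.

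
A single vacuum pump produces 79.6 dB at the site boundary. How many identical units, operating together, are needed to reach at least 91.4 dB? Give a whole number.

Need L₁ + 10·log₁₀ N ≥ 91.4, i.e. log₁₀ N ≥ 1.18.
N ≥ 10^(11.8/10) = 15.136, so N = 16.

16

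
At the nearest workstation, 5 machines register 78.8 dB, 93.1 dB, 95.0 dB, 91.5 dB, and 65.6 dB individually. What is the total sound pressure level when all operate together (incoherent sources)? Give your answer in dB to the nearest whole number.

Incoherent sources combine by intensity addition: L_total = 10·log₁₀(Σ 10^(L_i/10)).
Σ 10^(L/10) = 10^(78.8/10) + 10^(93.1/10) + 10^(95.0/10) + 10^(91.5/10) + 10^(65.6/10) = 6.696e+09.
L_total = 10·log₁₀(6.696e+09) = 98.26 dB.

98 dB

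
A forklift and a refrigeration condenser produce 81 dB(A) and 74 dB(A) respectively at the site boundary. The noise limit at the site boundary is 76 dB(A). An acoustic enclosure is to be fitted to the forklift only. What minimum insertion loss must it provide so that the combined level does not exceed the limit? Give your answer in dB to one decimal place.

Everything except the forklift sums to 10^(74/10) = 2.512e+07 in linear terms, 74.00 dB(A).
The limit corresponds to 10^(76/10) = 3.981e+07; subtracting the fixed part leaves 1.469e+07 for the forklift, i.e. 71.67 dB(A).
Required insertion loss = 81 − 71.67 = 9.33 dB.

9.3 dB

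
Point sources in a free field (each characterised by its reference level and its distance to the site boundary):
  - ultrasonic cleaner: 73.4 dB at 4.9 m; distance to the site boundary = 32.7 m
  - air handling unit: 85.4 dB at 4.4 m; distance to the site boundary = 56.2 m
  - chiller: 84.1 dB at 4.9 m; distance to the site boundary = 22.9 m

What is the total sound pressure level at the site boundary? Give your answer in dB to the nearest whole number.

72 dB

Propagate each source to the receiver with L = L_ref − 20·log₁₀(r/r_ref), then add intensities.
ultrasonic cleaner: 73.4 − 20·log₁₀(32.7/4.9) = 73.4 − 16.49 = 56.91 dB.
air handling unit: 85.4 − 20·log₁₀(56.2/4.4) = 85.4 − 22.13 = 63.27 dB.
chiller: 84.1 − 20·log₁₀(22.9/4.9) = 84.1 − 13.39 = 70.71 dB.
Σ 10^(L/10) = 1.439e+07 → L_total = 10·log₁₀(1.439e+07) = 71.58 dB.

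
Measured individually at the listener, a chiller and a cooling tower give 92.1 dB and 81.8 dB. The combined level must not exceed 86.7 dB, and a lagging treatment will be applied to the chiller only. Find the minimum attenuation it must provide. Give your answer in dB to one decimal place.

Everything except the chiller sums to 10^(81.8/10) = 1.514e+08 in linear terms, 81.80 dB.
The limit corresponds to 10^(86.7/10) = 4.677e+08; subtracting the fixed part leaves 3.164e+08 for the chiller, i.e. 85.00 dB.
Required insertion loss = 92.1 − 85.00 = 7.10 dB.

7.1 dB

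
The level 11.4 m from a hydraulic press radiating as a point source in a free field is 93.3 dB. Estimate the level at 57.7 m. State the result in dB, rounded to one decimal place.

For a point source, L₂ = L₁ − 20·log₁₀(r₂/r₁).
L₂ = 93.3 − 20·log₁₀(57.7/11.4) = 93.3 − 14.085 = 79.21 dB.

79.2 dB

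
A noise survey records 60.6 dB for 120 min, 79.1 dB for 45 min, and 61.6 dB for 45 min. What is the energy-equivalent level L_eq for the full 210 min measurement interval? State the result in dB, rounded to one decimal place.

72.6 dB

L_eq = 10·log₁₀[(1/T)·Σ tᵢ·10^(Lᵢ/10)] with T = 210 min.
Σ tᵢ·10^(Lᵢ/10) = 120·10^(60.6/10) + 45·10^(79.1/10) + 45·10^(61.6/10) = 3.861e+09.
L_eq = 10·log₁₀(3.861e+09/210) = 72.64 dB.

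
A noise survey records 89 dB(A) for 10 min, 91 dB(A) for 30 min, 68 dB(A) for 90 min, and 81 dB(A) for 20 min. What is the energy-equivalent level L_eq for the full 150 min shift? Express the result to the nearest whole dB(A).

85 dB(A)

Weight each interval's intensity by its duration and average over T = 150 min:
Σ tᵢ·10^(Lᵢ/10) = 10·10^(89/10) + 30·10^(91/10) + 90·10^(68/10) + 20·10^(81/10) = 4.880e+10.
L_eq = 10·log₁₀(4.880e+10/150) = 85.12 dB(A).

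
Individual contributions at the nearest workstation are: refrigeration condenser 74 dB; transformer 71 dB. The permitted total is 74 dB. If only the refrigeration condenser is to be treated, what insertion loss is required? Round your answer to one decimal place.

3.0 dB

Everything except the refrigeration condenser sums to 10^(71/10) = 1.259e+07 in linear terms, 71.00 dB.
The limit corresponds to 10^(74/10) = 2.512e+07; subtracting the fixed part leaves 1.253e+07 for the refrigeration condenser, i.e. 70.98 dB.
Required insertion loss = 74 − 70.98 = 3.02 dB.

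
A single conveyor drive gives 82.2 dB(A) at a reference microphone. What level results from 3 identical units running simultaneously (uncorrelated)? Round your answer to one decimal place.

L_total = L₁ + 10·log₁₀ N for N identical incoherent sources.
L_total = 82.2 + 10·log₁₀(3) = 82.2 + 4.771 = 86.97 dB(A).

87.0 dB(A)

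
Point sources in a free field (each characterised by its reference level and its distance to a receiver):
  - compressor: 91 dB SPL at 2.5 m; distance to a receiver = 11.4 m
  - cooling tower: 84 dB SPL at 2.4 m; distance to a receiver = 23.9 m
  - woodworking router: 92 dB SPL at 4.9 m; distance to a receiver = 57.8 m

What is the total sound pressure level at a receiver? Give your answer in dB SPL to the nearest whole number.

79 dB SPL

First find each source's level at the receiver (point-source: −20·log₁₀(r/r_ref)), then combine on an intensity basis.
compressor: 91 − 20·log₁₀(11.4/2.5) = 91 − 13.18 = 77.82 dB SPL.
cooling tower: 84 − 20·log₁₀(23.9/2.4) = 84 − 19.96 = 64.04 dB SPL.
woodworking router: 92 − 20·log₁₀(57.8/4.9) = 92 − 21.43 = 70.57 dB SPL.
Σ 10^(L/10) = 7.447e+07 → L_total = 10·log₁₀(7.447e+07) = 78.72 dB SPL.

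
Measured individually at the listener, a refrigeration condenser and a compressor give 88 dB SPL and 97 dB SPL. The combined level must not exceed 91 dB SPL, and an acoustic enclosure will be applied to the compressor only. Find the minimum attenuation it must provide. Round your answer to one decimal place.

9.0 dB

Everything except the compressor sums to 10^(88/10) = 6.310e+08 in linear terms, 88.00 dB SPL.
The limit corresponds to 10^(91/10) = 1.259e+09; subtracting the fixed part leaves 6.280e+08 for the compressor, i.e. 87.98 dB SPL.
Required insertion loss = 97 − 87.98 = 9.02 dB.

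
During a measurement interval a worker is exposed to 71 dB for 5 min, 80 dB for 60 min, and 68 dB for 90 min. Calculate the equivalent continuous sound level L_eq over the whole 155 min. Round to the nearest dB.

76 dB

L_eq = 10·log₁₀[(1/T)·Σ tᵢ·10^(Lᵢ/10)] with T = 155 min.
Σ tᵢ·10^(Lᵢ/10) = 5·10^(71/10) + 60·10^(80/10) + 90·10^(68/10) = 6.631e+09.
L_eq = 10·log₁₀(6.631e+09/155) = 76.31 dB.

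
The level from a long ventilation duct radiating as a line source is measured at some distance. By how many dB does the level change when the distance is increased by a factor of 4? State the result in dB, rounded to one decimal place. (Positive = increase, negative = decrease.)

A line source loses 3 dB per doubling of distance; generally ΔL = −10·log₁₀(r₂/r₁).
ΔL = −10·log₁₀(4) = -6.02 dB.

-6.0 dB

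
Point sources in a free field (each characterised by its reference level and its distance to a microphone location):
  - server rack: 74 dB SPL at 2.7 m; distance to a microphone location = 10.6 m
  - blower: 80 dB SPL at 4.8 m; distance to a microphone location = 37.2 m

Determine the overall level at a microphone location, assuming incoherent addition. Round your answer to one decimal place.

Apply inverse-square spreading to bring every level to the receiver, then sum 10^(L/10).
server rack: 74 − 20·log₁₀(10.6/2.7) = 74 − 11.88 = 62.12 dB SPL.
blower: 80 − 20·log₁₀(37.2/4.8) = 80 − 17.79 = 62.21 dB SPL.
Σ 10^(L/10) = 3.295e+06 → L_total = 10·log₁₀(3.295e+06) = 65.18 dB SPL.

65.2 dB SPL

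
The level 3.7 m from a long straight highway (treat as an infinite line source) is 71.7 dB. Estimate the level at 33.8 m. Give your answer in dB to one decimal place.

62.1 dB

Cylindrical spreading from a line source gives a 10·log₁₀(r₂/r₁) drop.
L₂ = 71.7 − 10·log₁₀(33.8/3.7) = 71.7 − 9.607 = 62.09 dB.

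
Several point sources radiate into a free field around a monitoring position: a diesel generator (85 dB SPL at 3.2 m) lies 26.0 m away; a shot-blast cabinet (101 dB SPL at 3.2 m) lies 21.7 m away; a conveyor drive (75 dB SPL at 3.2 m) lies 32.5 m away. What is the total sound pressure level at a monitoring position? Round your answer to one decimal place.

84.5 dB SPL

Apply inverse-square spreading to bring every level to the receiver, then sum 10^(L/10).
diesel generator: 85 − 20·log₁₀(26.0/3.2) = 85 − 18.20 = 66.80 dB SPL.
shot-blast cabinet: 101 − 20·log₁₀(21.7/3.2) = 101 − 16.63 = 84.37 dB SPL.
conveyor drive: 75 − 20·log₁₀(32.5/3.2) = 75 − 20.13 = 54.87 dB SPL.
Σ 10^(L/10) = 2.789e+08 → L_total = 10·log₁₀(2.789e+08) = 84.45 dB SPL.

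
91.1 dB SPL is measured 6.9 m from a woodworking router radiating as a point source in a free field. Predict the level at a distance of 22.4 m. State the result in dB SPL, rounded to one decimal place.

For a point source, L₂ = L₁ − 20·log₁₀(r₂/r₁).
L₂ = 91.1 − 20·log₁₀(22.4/6.9) = 91.1 − 10.228 = 80.87 dB SPL.

80.9 dB SPL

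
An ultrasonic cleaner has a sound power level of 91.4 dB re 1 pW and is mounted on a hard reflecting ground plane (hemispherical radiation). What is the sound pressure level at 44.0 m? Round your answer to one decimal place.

50.5 dB

Free-field hemispherical radiation: L_p = L_w − 10·log₁₀(2π·r²), r = 44.0 m.
2π·r² = 1.216e+04 m², 10·log₁₀ of that is 40.851 dB.
L_p = 91.4 − 40.851 = 50.55 dB.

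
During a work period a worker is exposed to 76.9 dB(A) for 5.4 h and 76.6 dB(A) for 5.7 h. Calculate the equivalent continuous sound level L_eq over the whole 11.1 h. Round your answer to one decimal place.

76.7 dB(A)

L_eq = 10·log₁₀[(1/T)·Σ tᵢ·10^(Lᵢ/10)] with T = 11.1 h.
Σ tᵢ·10^(Lᵢ/10) = 5.4·10^(76.9/10) + 5.7·10^(76.6/10) = 5.250e+08.
L_eq = 10·log₁₀(5.250e+08/11.1) = 76.75 dB(A).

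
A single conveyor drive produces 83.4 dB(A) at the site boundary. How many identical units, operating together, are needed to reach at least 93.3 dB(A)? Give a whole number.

10

N identical sources give L₁ + 10·log₁₀ N, so require 10·log₁₀ N ≥ 93.3 − 83.4 = 9.9 dB.
N ≥ 10^(9.9/10) = 9.772, so N = 10.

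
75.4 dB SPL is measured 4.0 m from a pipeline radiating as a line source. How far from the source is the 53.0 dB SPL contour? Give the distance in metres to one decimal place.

695.1 m

Line-source spreading drops the level by 10·log₁₀(r₂/r₁); inverting, r₂/r₁ = 10^(ΔL/10).
r₂ = 4.0·10^((75.4−53.0)/10) = 4.0·10^(22.4/10) = 695.12 m.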